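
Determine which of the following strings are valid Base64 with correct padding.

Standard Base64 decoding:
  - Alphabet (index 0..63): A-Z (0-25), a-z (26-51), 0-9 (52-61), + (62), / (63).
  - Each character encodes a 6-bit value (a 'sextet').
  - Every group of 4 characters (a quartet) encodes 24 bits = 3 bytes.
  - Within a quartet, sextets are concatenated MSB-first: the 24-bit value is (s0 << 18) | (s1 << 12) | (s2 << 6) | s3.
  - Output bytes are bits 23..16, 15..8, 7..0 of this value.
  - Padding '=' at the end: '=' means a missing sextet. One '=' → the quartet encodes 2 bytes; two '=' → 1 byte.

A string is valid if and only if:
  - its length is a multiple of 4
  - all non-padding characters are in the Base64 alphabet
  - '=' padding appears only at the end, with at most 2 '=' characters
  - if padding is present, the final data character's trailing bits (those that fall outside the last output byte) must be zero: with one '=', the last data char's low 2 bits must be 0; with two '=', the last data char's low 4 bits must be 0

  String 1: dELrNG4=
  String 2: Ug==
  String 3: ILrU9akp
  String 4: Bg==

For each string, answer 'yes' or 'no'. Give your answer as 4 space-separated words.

String 1: 'dELrNG4=' → valid
String 2: 'Ug==' → valid
String 3: 'ILrU9akp' → valid
String 4: 'Bg==' → valid

Answer: yes yes yes yes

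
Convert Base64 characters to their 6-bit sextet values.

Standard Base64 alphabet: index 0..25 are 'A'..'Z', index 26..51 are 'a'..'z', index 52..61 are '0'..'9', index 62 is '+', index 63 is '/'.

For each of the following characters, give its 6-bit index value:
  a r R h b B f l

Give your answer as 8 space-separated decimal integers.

Answer: 26 43 17 33 27 1 31 37

Derivation:
'a': a..z range, 26 + ord('a') − ord('a') = 26
'r': a..z range, 26 + ord('r') − ord('a') = 43
'R': A..Z range, ord('R') − ord('A') = 17
'h': a..z range, 26 + ord('h') − ord('a') = 33
'b': a..z range, 26 + ord('b') − ord('a') = 27
'B': A..Z range, ord('B') − ord('A') = 1
'f': a..z range, 26 + ord('f') − ord('a') = 31
'l': a..z range, 26 + ord('l') − ord('a') = 37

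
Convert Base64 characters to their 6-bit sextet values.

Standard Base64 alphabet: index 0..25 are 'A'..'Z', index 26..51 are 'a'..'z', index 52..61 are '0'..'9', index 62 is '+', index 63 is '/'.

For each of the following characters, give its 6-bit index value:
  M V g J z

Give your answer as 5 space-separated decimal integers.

Answer: 12 21 32 9 51

Derivation:
'M': A..Z range, ord('M') − ord('A') = 12
'V': A..Z range, ord('V') − ord('A') = 21
'g': a..z range, 26 + ord('g') − ord('a') = 32
'J': A..Z range, ord('J') − ord('A') = 9
'z': a..z range, 26 + ord('z') − ord('a') = 51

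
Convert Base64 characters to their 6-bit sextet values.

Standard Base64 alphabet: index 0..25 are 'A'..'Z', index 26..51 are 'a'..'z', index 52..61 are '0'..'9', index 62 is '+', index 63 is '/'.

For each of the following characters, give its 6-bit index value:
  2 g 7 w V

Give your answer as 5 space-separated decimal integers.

Answer: 54 32 59 48 21

Derivation:
'2': 0..9 range, 52 + ord('2') − ord('0') = 54
'g': a..z range, 26 + ord('g') − ord('a') = 32
'7': 0..9 range, 52 + ord('7') − ord('0') = 59
'w': a..z range, 26 + ord('w') − ord('a') = 48
'V': A..Z range, ord('V') − ord('A') = 21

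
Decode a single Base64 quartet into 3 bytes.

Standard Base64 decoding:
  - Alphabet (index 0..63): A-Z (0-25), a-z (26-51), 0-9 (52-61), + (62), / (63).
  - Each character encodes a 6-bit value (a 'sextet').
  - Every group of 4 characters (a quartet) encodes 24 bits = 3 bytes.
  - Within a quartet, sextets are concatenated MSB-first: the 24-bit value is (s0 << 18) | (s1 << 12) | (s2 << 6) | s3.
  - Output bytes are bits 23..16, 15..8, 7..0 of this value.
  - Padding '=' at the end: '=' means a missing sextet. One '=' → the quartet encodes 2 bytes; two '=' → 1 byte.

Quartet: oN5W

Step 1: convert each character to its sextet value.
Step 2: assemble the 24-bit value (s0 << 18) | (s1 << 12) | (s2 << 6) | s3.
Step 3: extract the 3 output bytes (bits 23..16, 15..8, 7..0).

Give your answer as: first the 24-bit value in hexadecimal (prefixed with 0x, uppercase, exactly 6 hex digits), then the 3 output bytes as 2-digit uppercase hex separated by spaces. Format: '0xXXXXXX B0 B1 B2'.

Answer: 0xA0DE56 A0 DE 56

Derivation:
Sextets: o=40, N=13, 5=57, W=22
24-bit: (40<<18) | (13<<12) | (57<<6) | 22
      = 0xA00000 | 0x00D000 | 0x000E40 | 0x000016
      = 0xA0DE56
Bytes: (v>>16)&0xFF=A0, (v>>8)&0xFF=DE, v&0xFF=56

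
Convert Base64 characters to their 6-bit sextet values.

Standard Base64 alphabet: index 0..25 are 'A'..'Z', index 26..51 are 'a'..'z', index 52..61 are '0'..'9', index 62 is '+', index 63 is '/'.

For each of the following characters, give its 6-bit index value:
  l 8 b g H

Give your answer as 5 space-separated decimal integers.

'l': a..z range, 26 + ord('l') − ord('a') = 37
'8': 0..9 range, 52 + ord('8') − ord('0') = 60
'b': a..z range, 26 + ord('b') − ord('a') = 27
'g': a..z range, 26 + ord('g') − ord('a') = 32
'H': A..Z range, ord('H') − ord('A') = 7

Answer: 37 60 27 32 7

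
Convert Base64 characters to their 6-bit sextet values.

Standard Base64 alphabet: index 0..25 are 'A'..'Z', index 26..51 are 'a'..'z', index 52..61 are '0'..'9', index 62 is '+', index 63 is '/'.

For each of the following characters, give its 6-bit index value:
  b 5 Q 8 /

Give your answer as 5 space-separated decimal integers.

Answer: 27 57 16 60 63

Derivation:
'b': a..z range, 26 + ord('b') − ord('a') = 27
'5': 0..9 range, 52 + ord('5') − ord('0') = 57
'Q': A..Z range, ord('Q') − ord('A') = 16
'8': 0..9 range, 52 + ord('8') − ord('0') = 60
'/': index 63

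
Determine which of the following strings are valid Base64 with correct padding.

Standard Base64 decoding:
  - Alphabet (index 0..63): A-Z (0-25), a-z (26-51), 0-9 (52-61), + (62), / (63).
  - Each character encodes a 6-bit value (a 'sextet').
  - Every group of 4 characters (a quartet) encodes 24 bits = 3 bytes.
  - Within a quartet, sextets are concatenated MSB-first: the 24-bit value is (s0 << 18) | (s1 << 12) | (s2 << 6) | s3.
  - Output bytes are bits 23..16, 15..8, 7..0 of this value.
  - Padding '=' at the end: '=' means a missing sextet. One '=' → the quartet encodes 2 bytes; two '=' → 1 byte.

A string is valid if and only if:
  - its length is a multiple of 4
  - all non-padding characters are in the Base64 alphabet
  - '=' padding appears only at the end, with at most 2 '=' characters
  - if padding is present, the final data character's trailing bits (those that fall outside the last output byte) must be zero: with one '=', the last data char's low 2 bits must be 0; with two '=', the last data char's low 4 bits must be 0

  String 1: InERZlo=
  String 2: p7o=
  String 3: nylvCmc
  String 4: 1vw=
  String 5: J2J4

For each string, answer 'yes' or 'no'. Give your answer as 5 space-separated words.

Answer: yes yes no yes yes

Derivation:
String 1: 'InERZlo=' → valid
String 2: 'p7o=' → valid
String 3: 'nylvCmc' → invalid (len=7 not mult of 4)
String 4: '1vw=' → valid
String 5: 'J2J4' → valid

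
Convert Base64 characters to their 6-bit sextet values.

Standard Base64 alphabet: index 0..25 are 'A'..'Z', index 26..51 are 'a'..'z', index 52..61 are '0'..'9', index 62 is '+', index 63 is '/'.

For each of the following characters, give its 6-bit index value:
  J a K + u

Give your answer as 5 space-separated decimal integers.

'J': A..Z range, ord('J') − ord('A') = 9
'a': a..z range, 26 + ord('a') − ord('a') = 26
'K': A..Z range, ord('K') − ord('A') = 10
'+': index 62
'u': a..z range, 26 + ord('u') − ord('a') = 46

Answer: 9 26 10 62 46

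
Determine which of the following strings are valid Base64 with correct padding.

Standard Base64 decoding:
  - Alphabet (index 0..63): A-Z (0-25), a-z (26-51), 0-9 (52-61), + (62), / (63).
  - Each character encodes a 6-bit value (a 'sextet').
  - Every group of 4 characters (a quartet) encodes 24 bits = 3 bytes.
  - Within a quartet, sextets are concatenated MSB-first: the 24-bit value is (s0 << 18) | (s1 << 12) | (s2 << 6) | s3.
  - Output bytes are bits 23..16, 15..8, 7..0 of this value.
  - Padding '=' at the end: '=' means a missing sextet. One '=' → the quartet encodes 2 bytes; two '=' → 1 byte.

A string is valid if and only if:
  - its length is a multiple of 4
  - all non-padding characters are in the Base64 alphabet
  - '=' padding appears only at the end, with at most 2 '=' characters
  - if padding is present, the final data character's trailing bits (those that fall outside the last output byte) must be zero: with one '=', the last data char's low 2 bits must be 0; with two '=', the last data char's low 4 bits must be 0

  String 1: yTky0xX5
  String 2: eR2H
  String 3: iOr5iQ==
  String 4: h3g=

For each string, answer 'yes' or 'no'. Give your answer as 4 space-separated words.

Answer: yes yes yes yes

Derivation:
String 1: 'yTky0xX5' → valid
String 2: 'eR2H' → valid
String 3: 'iOr5iQ==' → valid
String 4: 'h3g=' → valid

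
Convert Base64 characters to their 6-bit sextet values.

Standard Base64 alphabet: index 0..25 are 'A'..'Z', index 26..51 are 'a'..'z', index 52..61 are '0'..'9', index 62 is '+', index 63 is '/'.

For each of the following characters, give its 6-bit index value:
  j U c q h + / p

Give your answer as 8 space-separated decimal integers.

'j': a..z range, 26 + ord('j') − ord('a') = 35
'U': A..Z range, ord('U') − ord('A') = 20
'c': a..z range, 26 + ord('c') − ord('a') = 28
'q': a..z range, 26 + ord('q') − ord('a') = 42
'h': a..z range, 26 + ord('h') − ord('a') = 33
'+': index 62
'/': index 63
'p': a..z range, 26 + ord('p') − ord('a') = 41

Answer: 35 20 28 42 33 62 63 41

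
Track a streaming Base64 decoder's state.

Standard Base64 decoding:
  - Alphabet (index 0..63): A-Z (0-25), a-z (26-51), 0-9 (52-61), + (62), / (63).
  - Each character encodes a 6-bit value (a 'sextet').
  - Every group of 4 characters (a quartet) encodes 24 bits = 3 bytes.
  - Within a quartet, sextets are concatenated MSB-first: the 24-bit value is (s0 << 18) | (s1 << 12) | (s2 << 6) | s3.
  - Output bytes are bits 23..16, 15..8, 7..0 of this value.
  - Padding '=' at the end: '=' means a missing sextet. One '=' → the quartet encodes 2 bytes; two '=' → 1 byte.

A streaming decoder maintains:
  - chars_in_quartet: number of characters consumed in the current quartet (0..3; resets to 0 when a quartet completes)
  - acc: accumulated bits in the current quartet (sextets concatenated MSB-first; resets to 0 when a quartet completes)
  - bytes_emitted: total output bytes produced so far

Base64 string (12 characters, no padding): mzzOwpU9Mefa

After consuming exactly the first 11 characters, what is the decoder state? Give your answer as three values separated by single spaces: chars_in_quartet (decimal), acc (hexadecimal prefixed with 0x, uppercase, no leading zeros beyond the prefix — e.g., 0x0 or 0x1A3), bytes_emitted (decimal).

Answer: 3 0xC79F 6

Derivation:
After char 0 ('m'=38): chars_in_quartet=1 acc=0x26 bytes_emitted=0
After char 1 ('z'=51): chars_in_quartet=2 acc=0x9B3 bytes_emitted=0
After char 2 ('z'=51): chars_in_quartet=3 acc=0x26CF3 bytes_emitted=0
After char 3 ('O'=14): chars_in_quartet=4 acc=0x9B3CCE -> emit 9B 3C CE, reset; bytes_emitted=3
After char 4 ('w'=48): chars_in_quartet=1 acc=0x30 bytes_emitted=3
After char 5 ('p'=41): chars_in_quartet=2 acc=0xC29 bytes_emitted=3
After char 6 ('U'=20): chars_in_quartet=3 acc=0x30A54 bytes_emitted=3
After char 7 ('9'=61): chars_in_quartet=4 acc=0xC2953D -> emit C2 95 3D, reset; bytes_emitted=6
After char 8 ('M'=12): chars_in_quartet=1 acc=0xC bytes_emitted=6
After char 9 ('e'=30): chars_in_quartet=2 acc=0x31E bytes_emitted=6
After char 10 ('f'=31): chars_in_quartet=3 acc=0xC79F bytes_emitted=6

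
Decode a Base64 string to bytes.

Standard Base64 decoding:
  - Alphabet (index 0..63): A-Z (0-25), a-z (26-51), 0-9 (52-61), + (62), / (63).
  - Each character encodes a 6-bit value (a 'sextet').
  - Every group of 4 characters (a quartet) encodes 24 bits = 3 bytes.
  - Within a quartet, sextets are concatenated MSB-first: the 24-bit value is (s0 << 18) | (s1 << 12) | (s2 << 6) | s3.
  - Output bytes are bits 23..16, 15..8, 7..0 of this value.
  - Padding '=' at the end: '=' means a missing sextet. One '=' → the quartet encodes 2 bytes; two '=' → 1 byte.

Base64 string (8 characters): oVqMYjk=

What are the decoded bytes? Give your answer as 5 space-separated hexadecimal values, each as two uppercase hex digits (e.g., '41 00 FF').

Answer: A1 5A 8C 62 39

Derivation:
After char 0 ('o'=40): chars_in_quartet=1 acc=0x28 bytes_emitted=0
After char 1 ('V'=21): chars_in_quartet=2 acc=0xA15 bytes_emitted=0
After char 2 ('q'=42): chars_in_quartet=3 acc=0x2856A bytes_emitted=0
After char 3 ('M'=12): chars_in_quartet=4 acc=0xA15A8C -> emit A1 5A 8C, reset; bytes_emitted=3
After char 4 ('Y'=24): chars_in_quartet=1 acc=0x18 bytes_emitted=3
After char 5 ('j'=35): chars_in_quartet=2 acc=0x623 bytes_emitted=3
After char 6 ('k'=36): chars_in_quartet=3 acc=0x188E4 bytes_emitted=3
Padding '=': partial quartet acc=0x188E4 -> emit 62 39; bytes_emitted=5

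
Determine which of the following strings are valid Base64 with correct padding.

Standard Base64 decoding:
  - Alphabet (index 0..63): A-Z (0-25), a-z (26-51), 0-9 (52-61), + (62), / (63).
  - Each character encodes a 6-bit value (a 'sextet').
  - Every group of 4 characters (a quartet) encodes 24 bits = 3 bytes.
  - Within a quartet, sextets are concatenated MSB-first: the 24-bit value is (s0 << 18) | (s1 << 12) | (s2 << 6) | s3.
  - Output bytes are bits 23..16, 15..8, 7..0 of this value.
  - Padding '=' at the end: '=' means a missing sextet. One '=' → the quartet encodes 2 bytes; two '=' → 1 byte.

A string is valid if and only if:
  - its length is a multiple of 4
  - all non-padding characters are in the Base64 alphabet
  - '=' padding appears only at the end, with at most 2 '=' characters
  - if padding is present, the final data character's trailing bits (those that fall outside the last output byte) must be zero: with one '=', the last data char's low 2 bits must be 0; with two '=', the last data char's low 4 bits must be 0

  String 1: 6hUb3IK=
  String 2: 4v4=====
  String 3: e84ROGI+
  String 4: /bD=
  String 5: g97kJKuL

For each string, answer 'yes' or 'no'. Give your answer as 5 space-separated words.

String 1: '6hUb3IK=' → invalid (bad trailing bits)
String 2: '4v4=====' → invalid (5 pad chars (max 2))
String 3: 'e84ROGI+' → valid
String 4: '/bD=' → invalid (bad trailing bits)
String 5: 'g97kJKuL' → valid

Answer: no no yes no yes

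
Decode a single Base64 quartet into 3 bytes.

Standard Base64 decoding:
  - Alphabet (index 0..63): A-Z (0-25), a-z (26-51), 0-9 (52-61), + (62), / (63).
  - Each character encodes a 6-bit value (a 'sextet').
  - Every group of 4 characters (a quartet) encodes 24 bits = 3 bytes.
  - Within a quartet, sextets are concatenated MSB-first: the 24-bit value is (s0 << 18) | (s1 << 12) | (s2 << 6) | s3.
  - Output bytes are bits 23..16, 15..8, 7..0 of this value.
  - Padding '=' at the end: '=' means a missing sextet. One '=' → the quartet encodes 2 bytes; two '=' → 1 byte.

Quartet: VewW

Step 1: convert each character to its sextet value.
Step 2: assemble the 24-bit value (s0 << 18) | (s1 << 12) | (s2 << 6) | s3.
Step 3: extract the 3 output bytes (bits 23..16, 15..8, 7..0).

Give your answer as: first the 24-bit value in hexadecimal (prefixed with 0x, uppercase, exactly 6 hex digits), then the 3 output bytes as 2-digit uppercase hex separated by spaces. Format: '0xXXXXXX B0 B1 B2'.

Answer: 0x55EC16 55 EC 16

Derivation:
Sextets: V=21, e=30, w=48, W=22
24-bit: (21<<18) | (30<<12) | (48<<6) | 22
      = 0x540000 | 0x01E000 | 0x000C00 | 0x000016
      = 0x55EC16
Bytes: (v>>16)&0xFF=55, (v>>8)&0xFF=EC, v&0xFF=16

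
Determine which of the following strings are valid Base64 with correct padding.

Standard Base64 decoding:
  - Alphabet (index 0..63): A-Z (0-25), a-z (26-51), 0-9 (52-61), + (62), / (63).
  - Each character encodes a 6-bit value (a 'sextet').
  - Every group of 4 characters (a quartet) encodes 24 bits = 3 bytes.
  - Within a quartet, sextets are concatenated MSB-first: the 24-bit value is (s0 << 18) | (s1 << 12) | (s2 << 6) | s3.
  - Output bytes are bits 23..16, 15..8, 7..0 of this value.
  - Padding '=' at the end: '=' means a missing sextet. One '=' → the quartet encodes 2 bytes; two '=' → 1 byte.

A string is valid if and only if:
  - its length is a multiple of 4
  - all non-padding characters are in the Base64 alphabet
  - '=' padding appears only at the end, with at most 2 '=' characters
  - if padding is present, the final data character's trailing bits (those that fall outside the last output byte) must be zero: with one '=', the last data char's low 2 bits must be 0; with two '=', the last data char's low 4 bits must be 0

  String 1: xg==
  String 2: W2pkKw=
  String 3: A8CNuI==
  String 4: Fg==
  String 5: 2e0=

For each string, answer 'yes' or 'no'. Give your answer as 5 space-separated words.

Answer: yes no no yes yes

Derivation:
String 1: 'xg==' → valid
String 2: 'W2pkKw=' → invalid (len=7 not mult of 4)
String 3: 'A8CNuI==' → invalid (bad trailing bits)
String 4: 'Fg==' → valid
String 5: '2e0=' → valid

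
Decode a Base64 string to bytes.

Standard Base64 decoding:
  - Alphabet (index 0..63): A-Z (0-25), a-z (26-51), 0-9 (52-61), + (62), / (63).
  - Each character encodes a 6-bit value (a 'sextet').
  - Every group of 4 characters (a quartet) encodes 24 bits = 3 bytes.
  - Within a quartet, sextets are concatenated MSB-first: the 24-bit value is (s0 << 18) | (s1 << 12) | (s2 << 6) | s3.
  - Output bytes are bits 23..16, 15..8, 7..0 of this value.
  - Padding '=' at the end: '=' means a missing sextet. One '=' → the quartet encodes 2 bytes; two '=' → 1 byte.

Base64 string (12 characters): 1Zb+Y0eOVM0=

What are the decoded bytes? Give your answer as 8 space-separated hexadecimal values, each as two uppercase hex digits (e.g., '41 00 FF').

Answer: D5 96 FE 63 47 8E 54 CD

Derivation:
After char 0 ('1'=53): chars_in_quartet=1 acc=0x35 bytes_emitted=0
After char 1 ('Z'=25): chars_in_quartet=2 acc=0xD59 bytes_emitted=0
After char 2 ('b'=27): chars_in_quartet=3 acc=0x3565B bytes_emitted=0
After char 3 ('+'=62): chars_in_quartet=4 acc=0xD596FE -> emit D5 96 FE, reset; bytes_emitted=3
After char 4 ('Y'=24): chars_in_quartet=1 acc=0x18 bytes_emitted=3
After char 5 ('0'=52): chars_in_quartet=2 acc=0x634 bytes_emitted=3
After char 6 ('e'=30): chars_in_quartet=3 acc=0x18D1E bytes_emitted=3
After char 7 ('O'=14): chars_in_quartet=4 acc=0x63478E -> emit 63 47 8E, reset; bytes_emitted=6
After char 8 ('V'=21): chars_in_quartet=1 acc=0x15 bytes_emitted=6
After char 9 ('M'=12): chars_in_quartet=2 acc=0x54C bytes_emitted=6
After char 10 ('0'=52): chars_in_quartet=3 acc=0x15334 bytes_emitted=6
Padding '=': partial quartet acc=0x15334 -> emit 54 CD; bytes_emitted=8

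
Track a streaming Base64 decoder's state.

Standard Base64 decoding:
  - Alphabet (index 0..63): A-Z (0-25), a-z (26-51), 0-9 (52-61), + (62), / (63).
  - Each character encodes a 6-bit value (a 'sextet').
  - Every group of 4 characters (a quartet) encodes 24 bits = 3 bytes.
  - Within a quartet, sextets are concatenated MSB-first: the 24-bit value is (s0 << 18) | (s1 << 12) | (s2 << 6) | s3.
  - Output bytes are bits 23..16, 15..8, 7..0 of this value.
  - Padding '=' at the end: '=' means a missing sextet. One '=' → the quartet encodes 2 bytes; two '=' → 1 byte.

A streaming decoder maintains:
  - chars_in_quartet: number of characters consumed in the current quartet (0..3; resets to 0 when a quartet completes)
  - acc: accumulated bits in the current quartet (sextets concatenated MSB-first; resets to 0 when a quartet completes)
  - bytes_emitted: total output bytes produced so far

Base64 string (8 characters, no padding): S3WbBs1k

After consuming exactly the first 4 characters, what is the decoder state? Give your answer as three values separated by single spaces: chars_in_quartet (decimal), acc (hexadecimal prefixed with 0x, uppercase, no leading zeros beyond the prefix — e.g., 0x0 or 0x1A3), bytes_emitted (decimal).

Answer: 0 0x0 3

Derivation:
After char 0 ('S'=18): chars_in_quartet=1 acc=0x12 bytes_emitted=0
After char 1 ('3'=55): chars_in_quartet=2 acc=0x4B7 bytes_emitted=0
After char 2 ('W'=22): chars_in_quartet=3 acc=0x12DD6 bytes_emitted=0
After char 3 ('b'=27): chars_in_quartet=4 acc=0x4B759B -> emit 4B 75 9B, reset; bytes_emitted=3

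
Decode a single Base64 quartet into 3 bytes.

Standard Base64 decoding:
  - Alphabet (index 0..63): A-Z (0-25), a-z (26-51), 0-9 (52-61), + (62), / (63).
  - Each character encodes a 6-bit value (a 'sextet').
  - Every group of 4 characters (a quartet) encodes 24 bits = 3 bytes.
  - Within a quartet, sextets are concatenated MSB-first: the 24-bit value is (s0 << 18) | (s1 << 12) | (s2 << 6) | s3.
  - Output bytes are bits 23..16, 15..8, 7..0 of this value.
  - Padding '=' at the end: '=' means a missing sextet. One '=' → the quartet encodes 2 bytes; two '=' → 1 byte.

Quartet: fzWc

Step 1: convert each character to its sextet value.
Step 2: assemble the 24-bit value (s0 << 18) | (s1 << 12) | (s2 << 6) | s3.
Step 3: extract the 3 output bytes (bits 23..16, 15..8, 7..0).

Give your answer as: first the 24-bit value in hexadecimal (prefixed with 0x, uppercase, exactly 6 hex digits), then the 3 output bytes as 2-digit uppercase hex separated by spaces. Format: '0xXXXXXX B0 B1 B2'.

Sextets: f=31, z=51, W=22, c=28
24-bit: (31<<18) | (51<<12) | (22<<6) | 28
      = 0x7C0000 | 0x033000 | 0x000580 | 0x00001C
      = 0x7F359C
Bytes: (v>>16)&0xFF=7F, (v>>8)&0xFF=35, v&0xFF=9C

Answer: 0x7F359C 7F 35 9C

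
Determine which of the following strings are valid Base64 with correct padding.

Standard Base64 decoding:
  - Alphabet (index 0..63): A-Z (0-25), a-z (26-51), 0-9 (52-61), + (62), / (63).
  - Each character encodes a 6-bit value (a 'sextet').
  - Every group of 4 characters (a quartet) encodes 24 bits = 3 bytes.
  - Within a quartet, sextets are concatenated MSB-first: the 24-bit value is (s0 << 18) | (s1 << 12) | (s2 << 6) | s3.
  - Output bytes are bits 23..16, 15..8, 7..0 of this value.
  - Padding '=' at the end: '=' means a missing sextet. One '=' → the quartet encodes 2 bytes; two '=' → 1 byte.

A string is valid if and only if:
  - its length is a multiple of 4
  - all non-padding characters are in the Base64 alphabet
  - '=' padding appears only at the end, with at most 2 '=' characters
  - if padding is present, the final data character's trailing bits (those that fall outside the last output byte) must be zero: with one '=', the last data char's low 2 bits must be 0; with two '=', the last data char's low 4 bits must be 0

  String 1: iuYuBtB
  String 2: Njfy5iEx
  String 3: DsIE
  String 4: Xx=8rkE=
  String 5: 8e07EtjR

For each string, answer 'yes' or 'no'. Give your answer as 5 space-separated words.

Answer: no yes yes no yes

Derivation:
String 1: 'iuYuBtB' → invalid (len=7 not mult of 4)
String 2: 'Njfy5iEx' → valid
String 3: 'DsIE' → valid
String 4: 'Xx=8rkE=' → invalid (bad char(s): ['=']; '=' in middle)
String 5: '8e07EtjR' → valid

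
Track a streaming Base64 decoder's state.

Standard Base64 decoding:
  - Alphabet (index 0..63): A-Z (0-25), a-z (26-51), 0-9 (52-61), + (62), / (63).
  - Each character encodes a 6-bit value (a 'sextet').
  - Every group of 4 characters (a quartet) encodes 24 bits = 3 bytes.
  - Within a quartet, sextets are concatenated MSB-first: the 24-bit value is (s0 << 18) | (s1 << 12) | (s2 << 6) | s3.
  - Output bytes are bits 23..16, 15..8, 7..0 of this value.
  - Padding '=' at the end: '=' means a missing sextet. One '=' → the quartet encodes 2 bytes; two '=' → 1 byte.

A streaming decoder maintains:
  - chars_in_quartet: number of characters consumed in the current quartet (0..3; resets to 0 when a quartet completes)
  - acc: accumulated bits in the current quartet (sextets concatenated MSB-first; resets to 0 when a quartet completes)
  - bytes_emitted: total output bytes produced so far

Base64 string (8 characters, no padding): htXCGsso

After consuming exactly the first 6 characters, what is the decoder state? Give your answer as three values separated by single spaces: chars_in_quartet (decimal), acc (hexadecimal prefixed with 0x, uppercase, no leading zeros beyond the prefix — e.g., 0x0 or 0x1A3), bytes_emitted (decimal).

After char 0 ('h'=33): chars_in_quartet=1 acc=0x21 bytes_emitted=0
After char 1 ('t'=45): chars_in_quartet=2 acc=0x86D bytes_emitted=0
After char 2 ('X'=23): chars_in_quartet=3 acc=0x21B57 bytes_emitted=0
After char 3 ('C'=2): chars_in_quartet=4 acc=0x86D5C2 -> emit 86 D5 C2, reset; bytes_emitted=3
After char 4 ('G'=6): chars_in_quartet=1 acc=0x6 bytes_emitted=3
After char 5 ('s'=44): chars_in_quartet=2 acc=0x1AC bytes_emitted=3

Answer: 2 0x1AC 3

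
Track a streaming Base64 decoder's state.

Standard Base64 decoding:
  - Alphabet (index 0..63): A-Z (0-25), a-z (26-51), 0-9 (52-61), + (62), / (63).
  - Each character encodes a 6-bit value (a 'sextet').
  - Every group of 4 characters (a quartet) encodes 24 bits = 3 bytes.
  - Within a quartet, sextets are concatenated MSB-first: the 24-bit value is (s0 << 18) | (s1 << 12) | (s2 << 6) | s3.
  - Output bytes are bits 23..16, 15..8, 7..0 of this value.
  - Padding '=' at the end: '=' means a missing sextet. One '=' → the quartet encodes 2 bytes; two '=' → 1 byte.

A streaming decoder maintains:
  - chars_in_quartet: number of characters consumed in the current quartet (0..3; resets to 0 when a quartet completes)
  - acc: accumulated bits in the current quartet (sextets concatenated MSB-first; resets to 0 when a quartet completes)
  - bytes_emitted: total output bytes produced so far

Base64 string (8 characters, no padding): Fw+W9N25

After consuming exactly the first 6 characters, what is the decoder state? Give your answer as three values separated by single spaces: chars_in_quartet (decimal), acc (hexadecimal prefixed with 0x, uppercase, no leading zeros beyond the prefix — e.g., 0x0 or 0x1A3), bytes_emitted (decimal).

Answer: 2 0xF4D 3

Derivation:
After char 0 ('F'=5): chars_in_quartet=1 acc=0x5 bytes_emitted=0
After char 1 ('w'=48): chars_in_quartet=2 acc=0x170 bytes_emitted=0
After char 2 ('+'=62): chars_in_quartet=3 acc=0x5C3E bytes_emitted=0
After char 3 ('W'=22): chars_in_quartet=4 acc=0x170F96 -> emit 17 0F 96, reset; bytes_emitted=3
After char 4 ('9'=61): chars_in_quartet=1 acc=0x3D bytes_emitted=3
After char 5 ('N'=13): chars_in_quartet=2 acc=0xF4D bytes_emitted=3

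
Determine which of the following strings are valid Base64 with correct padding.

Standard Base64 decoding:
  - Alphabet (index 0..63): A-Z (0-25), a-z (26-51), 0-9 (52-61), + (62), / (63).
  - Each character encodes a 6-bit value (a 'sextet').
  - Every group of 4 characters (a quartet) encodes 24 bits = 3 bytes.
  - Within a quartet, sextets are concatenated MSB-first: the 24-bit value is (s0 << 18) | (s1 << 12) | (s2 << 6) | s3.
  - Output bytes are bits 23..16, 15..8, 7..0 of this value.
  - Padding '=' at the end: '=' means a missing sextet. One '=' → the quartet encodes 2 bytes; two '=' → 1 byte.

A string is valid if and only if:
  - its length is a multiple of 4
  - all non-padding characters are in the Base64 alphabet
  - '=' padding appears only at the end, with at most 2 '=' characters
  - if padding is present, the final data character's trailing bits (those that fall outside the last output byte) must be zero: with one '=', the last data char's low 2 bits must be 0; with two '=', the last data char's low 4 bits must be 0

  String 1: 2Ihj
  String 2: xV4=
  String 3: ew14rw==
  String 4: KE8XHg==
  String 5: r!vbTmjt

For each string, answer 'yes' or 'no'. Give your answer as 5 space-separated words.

String 1: '2Ihj' → valid
String 2: 'xV4=' → valid
String 3: 'ew14rw==' → valid
String 4: 'KE8XHg==' → valid
String 5: 'r!vbTmjt' → invalid (bad char(s): ['!'])

Answer: yes yes yes yes no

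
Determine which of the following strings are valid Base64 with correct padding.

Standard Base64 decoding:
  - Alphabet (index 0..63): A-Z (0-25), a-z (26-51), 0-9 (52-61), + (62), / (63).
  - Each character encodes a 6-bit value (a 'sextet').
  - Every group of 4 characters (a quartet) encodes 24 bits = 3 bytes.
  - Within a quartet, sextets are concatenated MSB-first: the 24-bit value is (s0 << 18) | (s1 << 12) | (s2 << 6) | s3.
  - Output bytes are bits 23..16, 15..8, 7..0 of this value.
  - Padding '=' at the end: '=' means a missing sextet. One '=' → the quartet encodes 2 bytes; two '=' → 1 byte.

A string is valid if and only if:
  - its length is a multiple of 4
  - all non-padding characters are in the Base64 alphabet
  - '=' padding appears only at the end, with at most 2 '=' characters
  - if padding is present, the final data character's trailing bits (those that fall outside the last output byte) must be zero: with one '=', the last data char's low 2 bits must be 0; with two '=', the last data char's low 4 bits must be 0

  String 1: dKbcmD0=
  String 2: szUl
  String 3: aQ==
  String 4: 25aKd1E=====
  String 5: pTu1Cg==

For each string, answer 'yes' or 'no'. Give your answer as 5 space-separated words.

String 1: 'dKbcmD0=' → valid
String 2: 'szUl' → valid
String 3: 'aQ==' → valid
String 4: '25aKd1E=====' → invalid (5 pad chars (max 2))
String 5: 'pTu1Cg==' → valid

Answer: yes yes yes no yes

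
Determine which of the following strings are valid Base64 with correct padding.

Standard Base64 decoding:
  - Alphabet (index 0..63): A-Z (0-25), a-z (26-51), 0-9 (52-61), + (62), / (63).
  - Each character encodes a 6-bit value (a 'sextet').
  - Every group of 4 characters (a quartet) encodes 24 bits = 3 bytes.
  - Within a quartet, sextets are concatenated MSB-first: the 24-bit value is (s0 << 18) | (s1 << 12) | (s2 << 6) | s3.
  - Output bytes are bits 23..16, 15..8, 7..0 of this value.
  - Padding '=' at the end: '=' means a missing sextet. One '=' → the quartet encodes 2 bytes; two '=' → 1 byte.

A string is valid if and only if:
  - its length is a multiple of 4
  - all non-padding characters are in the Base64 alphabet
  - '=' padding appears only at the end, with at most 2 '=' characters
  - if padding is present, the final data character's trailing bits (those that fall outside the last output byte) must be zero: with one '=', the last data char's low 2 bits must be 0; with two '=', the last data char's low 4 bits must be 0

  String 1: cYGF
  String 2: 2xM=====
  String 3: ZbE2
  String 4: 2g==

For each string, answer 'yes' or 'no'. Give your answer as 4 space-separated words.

Answer: yes no yes yes

Derivation:
String 1: 'cYGF' → valid
String 2: '2xM=====' → invalid (5 pad chars (max 2))
String 3: 'ZbE2' → valid
String 4: '2g==' → valid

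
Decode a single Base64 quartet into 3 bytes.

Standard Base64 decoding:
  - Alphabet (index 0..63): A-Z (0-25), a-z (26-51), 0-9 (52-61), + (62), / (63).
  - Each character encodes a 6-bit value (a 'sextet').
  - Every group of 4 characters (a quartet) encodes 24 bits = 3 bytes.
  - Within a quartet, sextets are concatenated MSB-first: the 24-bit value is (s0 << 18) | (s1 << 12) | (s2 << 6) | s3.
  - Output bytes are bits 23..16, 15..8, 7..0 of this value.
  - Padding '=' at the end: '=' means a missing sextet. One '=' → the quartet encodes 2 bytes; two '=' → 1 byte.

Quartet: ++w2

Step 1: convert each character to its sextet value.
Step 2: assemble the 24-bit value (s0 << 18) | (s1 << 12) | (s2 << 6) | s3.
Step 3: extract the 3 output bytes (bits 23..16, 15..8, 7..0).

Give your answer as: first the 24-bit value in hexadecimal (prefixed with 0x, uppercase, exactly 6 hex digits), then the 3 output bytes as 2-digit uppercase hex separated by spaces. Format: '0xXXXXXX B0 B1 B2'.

Answer: 0xFBEC36 FB EC 36

Derivation:
Sextets: +=62, +=62, w=48, 2=54
24-bit: (62<<18) | (62<<12) | (48<<6) | 54
      = 0xF80000 | 0x03E000 | 0x000C00 | 0x000036
      = 0xFBEC36
Bytes: (v>>16)&0xFF=FB, (v>>8)&0xFF=EC, v&0xFF=36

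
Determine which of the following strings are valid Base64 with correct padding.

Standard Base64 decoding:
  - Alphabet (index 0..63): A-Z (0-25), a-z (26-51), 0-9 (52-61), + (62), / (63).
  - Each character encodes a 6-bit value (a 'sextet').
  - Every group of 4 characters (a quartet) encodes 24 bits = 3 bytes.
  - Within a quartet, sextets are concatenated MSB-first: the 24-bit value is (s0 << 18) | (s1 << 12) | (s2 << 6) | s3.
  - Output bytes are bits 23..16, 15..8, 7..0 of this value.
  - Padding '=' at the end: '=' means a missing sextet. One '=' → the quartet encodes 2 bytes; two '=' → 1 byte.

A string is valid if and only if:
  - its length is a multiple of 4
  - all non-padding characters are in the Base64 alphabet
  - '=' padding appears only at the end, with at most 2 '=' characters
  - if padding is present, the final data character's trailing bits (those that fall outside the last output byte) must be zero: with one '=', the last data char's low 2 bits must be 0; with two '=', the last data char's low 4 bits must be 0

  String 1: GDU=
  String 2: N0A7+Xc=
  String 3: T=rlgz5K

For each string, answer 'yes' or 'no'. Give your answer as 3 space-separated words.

Answer: yes yes no

Derivation:
String 1: 'GDU=' → valid
String 2: 'N0A7+Xc=' → valid
String 3: 'T=rlgz5K' → invalid (bad char(s): ['=']; '=' in middle)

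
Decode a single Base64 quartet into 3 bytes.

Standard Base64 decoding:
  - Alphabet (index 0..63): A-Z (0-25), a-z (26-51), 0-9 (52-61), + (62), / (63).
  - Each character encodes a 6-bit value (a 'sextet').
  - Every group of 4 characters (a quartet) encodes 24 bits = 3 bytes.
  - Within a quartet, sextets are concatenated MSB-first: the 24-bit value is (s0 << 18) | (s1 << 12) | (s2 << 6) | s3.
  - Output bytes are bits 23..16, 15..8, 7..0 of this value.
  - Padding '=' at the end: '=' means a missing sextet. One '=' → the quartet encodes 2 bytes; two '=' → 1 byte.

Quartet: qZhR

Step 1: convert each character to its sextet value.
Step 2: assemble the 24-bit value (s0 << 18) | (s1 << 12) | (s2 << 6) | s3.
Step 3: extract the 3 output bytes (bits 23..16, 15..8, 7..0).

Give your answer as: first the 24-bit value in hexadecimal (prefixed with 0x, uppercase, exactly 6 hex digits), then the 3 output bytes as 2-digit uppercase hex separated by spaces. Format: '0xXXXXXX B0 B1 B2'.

Sextets: q=42, Z=25, h=33, R=17
24-bit: (42<<18) | (25<<12) | (33<<6) | 17
      = 0xA80000 | 0x019000 | 0x000840 | 0x000011
      = 0xA99851
Bytes: (v>>16)&0xFF=A9, (v>>8)&0xFF=98, v&0xFF=51

Answer: 0xA99851 A9 98 51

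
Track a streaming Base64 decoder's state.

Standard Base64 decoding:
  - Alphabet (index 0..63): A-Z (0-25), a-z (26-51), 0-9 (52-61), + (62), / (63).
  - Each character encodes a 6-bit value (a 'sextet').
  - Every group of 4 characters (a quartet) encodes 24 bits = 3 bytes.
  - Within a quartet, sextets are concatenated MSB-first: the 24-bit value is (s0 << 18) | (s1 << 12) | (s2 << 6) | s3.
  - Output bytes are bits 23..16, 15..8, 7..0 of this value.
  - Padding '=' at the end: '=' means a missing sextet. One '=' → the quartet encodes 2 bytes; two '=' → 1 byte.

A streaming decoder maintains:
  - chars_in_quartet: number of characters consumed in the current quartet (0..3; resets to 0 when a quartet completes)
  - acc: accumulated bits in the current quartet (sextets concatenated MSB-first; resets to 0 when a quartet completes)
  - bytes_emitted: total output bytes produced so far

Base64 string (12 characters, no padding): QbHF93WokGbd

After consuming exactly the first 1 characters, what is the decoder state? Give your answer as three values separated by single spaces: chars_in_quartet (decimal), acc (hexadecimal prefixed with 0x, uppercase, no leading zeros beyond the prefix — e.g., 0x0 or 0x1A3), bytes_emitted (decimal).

Answer: 1 0x10 0

Derivation:
After char 0 ('Q'=16): chars_in_quartet=1 acc=0x10 bytes_emitted=0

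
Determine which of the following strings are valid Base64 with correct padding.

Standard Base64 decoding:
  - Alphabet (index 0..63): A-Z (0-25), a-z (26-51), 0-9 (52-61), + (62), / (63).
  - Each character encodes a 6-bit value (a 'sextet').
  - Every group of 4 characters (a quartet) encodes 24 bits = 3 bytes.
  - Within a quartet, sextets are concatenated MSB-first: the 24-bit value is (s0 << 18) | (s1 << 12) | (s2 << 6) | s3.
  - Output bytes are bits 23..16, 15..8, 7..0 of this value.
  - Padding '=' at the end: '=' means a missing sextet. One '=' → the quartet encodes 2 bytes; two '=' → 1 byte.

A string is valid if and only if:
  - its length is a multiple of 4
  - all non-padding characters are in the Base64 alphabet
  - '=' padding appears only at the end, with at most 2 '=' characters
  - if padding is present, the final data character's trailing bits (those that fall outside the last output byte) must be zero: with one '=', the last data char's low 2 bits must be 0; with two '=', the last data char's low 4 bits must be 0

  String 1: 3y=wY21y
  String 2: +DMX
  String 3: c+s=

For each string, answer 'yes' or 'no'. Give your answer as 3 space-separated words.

Answer: no yes yes

Derivation:
String 1: '3y=wY21y' → invalid (bad char(s): ['=']; '=' in middle)
String 2: '+DMX' → valid
String 3: 'c+s=' → valid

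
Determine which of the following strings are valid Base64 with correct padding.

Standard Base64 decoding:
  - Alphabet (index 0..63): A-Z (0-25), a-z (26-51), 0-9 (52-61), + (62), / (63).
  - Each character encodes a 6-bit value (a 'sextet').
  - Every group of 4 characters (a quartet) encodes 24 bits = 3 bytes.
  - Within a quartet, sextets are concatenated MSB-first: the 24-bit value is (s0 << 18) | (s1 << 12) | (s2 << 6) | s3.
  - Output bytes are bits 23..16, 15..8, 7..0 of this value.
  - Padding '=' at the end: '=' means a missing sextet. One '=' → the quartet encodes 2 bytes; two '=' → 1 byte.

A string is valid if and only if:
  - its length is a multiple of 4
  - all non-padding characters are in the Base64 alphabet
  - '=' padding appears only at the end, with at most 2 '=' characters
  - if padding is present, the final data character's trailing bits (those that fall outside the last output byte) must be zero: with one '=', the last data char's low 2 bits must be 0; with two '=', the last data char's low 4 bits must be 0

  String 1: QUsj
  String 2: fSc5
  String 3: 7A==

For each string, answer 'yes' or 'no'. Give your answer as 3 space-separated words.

String 1: 'QUsj' → valid
String 2: 'fSc5' → valid
String 3: '7A==' → valid

Answer: yes yes yes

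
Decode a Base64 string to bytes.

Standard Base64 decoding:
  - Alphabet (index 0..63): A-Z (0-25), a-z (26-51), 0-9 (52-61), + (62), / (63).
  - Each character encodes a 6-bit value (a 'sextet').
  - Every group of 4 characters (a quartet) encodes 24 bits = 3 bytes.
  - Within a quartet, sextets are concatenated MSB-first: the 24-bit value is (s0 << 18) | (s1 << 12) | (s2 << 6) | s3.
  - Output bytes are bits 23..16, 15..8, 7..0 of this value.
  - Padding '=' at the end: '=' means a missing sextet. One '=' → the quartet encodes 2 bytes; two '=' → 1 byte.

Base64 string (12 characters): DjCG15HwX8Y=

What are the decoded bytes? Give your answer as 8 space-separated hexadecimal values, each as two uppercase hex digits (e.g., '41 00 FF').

After char 0 ('D'=3): chars_in_quartet=1 acc=0x3 bytes_emitted=0
After char 1 ('j'=35): chars_in_quartet=2 acc=0xE3 bytes_emitted=0
After char 2 ('C'=2): chars_in_quartet=3 acc=0x38C2 bytes_emitted=0
After char 3 ('G'=6): chars_in_quartet=4 acc=0xE3086 -> emit 0E 30 86, reset; bytes_emitted=3
After char 4 ('1'=53): chars_in_quartet=1 acc=0x35 bytes_emitted=3
After char 5 ('5'=57): chars_in_quartet=2 acc=0xD79 bytes_emitted=3
After char 6 ('H'=7): chars_in_quartet=3 acc=0x35E47 bytes_emitted=3
After char 7 ('w'=48): chars_in_quartet=4 acc=0xD791F0 -> emit D7 91 F0, reset; bytes_emitted=6
After char 8 ('X'=23): chars_in_quartet=1 acc=0x17 bytes_emitted=6
After char 9 ('8'=60): chars_in_quartet=2 acc=0x5FC bytes_emitted=6
After char 10 ('Y'=24): chars_in_quartet=3 acc=0x17F18 bytes_emitted=6
Padding '=': partial quartet acc=0x17F18 -> emit 5F C6; bytes_emitted=8

Answer: 0E 30 86 D7 91 F0 5F C6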